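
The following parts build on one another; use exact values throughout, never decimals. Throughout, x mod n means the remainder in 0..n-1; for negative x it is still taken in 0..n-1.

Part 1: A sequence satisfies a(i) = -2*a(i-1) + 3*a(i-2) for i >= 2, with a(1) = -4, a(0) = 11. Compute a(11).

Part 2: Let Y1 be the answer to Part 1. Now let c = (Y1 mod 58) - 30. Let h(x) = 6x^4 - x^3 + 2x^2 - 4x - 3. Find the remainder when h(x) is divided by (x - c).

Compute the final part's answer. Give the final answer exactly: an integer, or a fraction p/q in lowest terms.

Part 1: a(2) = -2*(-4) + 3*(11) = 41; iterating: a(2)=41, a(3)=-94, a(4)=311, a(5)=-904, a(6)=2741, a(7)=-8194, a(8)=24611, a(9)=-73804, a(10)=221441, a(11)=-664294; answer -664294
Part 2: Y1 = -664294; c = 8; remainder = value at the root: 6*(8)^4 - 1*(8)^3 + 2*(8)^2 - 4*(8)^1 - 3 = (24576) + (-512) + (128) + (-32) + (-3) = 24157; answer 24157

24157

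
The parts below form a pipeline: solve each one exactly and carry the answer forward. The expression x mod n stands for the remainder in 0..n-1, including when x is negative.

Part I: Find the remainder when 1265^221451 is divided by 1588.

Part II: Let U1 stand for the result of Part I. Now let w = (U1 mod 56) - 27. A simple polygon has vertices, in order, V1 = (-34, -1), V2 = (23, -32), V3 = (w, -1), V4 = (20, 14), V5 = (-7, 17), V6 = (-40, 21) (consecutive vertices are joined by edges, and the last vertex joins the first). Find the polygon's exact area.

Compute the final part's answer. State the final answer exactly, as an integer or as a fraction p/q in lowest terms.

1637/2

Part I: squarings mod 1588: 1265^1=1265, 1265^2=1109, 1265^4=769, 1265^8=625, 1265^16=1565, 1265^32=529, 1265^64=353, 1265^128=745, 1265^256=813, 1265^512=361, 1265^1024=105, 1265^2048=1497, 1265^4096=341, 1265^8192=357, 1265^16384=409, 1265^32768=541, 1265^65536=489, 1265^131072=921; 1265^221451 = 1265^1 * 1265^2 * 1265^8 * 1265^256 * 1265^8192 * 1265^16384 * 1265^65536 * 1265^131072 = 897 (mod 1588); answer 897
Part II: U1 = 897; w = -26; cross terms: (-34*-32 - 23*-1)=1111, (23*-1 - -26*-32)=-855, (-26*14 - 20*-1)=-344, (20*17 - -7*14)=438, (-7*21 - -40*17)=533, (-40*-1 - -34*21)=754; twice the area = |1637| = 1637; area = 1637/2; answer 1637/2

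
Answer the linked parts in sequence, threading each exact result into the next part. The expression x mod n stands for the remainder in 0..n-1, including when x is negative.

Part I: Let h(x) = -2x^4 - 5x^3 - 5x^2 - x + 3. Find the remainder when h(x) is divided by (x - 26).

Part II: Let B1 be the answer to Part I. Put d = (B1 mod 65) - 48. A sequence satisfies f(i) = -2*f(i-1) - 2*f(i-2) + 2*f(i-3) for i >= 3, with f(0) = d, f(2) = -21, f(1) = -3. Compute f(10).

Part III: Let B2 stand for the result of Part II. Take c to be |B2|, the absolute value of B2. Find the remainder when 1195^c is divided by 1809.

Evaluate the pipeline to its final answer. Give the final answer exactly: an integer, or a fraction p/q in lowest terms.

160

Part I: remainder = value at the root: -2*(26)^4 - 5*(26)^3 - 5*(26)^2 - 1*(26)^1 + 3 = (-913952) + (-87880) + (-3380) + (-26) + (3) = -1005235; answer -1005235
Part II: B1 = -1005235; d = 7; f(3) = -2*(-21) - 2*(-3) + 2*(7) = 62; iterating: f(3)=62, f(4)=-88, f(5)=10, f(6)=280, f(7)=-756, f(8)=972, f(9)=128, f(10)=-3712; answer -3712
Part III: B2 = -3712; c = 3712; squarings mod 1809: 1195^1=1195, 1195^2=724, 1195^4=1375, 1195^8=220, 1195^16=1366, 1195^32=877, 1195^64=304, 1195^128=157, 1195^256=1132, 1195^512=652, 1195^1024=1798, 1195^2048=121; 1195^3712 = 1195^128 * 1195^512 * 1195^1024 * 1195^2048 = 160 (mod 1809); answer 160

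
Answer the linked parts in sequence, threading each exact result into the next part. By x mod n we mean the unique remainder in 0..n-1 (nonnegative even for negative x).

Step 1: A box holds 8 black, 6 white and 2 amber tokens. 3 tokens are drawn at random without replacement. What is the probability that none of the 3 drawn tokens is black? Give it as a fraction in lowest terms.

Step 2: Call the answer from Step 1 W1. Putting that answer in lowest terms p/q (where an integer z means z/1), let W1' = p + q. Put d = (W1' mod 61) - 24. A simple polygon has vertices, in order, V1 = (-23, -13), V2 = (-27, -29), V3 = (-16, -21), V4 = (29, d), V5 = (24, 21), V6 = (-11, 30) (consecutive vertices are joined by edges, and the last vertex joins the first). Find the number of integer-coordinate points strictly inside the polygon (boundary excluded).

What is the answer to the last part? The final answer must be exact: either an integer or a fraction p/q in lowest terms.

Step 1: total draws C(16,3) = 560; favorable C(8,3) = 56; P = 1/10; answer 1/10
Step 2: W1 = 1/10; threaded value p + q = 11; d = -13; cross terms: (-23*-29 - -27*-13)=316, (-27*-21 - -16*-29)=103, (-16*-13 - 29*-21)=817, (29*21 - 24*-13)=921, (24*30 - -11*21)=951, (-11*-13 - -23*30)=833; twice the area = |3941| = 3941; area = 3941/2; boundary points = 4 + 1 + 1 + 1 + 1 + 1 = 9; strictly interior points = area - boundary/2 + 1 = 1967; answer 1967

1967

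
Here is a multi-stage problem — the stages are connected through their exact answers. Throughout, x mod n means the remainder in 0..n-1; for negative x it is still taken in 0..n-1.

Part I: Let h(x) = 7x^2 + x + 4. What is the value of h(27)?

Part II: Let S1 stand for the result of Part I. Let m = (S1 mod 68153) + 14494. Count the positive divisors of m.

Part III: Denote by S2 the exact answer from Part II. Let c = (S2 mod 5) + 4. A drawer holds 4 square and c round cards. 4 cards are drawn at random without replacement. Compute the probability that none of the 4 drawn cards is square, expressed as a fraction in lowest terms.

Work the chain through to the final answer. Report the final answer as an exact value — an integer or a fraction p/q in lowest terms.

1/14

Part I: 7*(27)^2 + 1*(27)^1 + 4 = (5103) + (27) + (4) = 5134; answer 5134
Part II: S1 = 5134; m = 19628; 19628 = 2^2 * 7 * 701; number of divisors = (2+1) * (1+1) * (1+1) = 12; answer 12
Part III: S2 = 12; c = 6; total draws C(10,4) = 210; favorable C(6,4) = 15; P = 1/14; answer 1/14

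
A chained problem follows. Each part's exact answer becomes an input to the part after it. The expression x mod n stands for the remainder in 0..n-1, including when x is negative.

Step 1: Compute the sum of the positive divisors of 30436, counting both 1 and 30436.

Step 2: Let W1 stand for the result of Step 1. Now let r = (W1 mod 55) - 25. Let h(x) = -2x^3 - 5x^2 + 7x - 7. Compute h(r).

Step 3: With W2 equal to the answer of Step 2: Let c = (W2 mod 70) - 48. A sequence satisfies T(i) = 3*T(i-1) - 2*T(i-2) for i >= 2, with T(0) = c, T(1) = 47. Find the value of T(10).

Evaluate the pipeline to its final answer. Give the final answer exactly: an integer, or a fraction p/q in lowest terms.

30707

Step 1: 30436 = 2^2 * 7 * 1087; sigma = (1 + 2 + 4) * (1 + 7) * (1 + 1087) = 7 * 8 * 1088 = 60928; answer 60928
Step 2: W1 = 60928; r = 18; -2*(18)^3 - 5*(18)^2 + 7*(18)^1 - 7 = (-11664) + (-1620) + (126) + (-7) = -13165; answer -13165
Step 3: W2 = -13165; c = 17; T(2) = 3*(47) - 2*(17) = 107; iterating: T(2)=107, T(3)=227, T(4)=467, T(5)=947, T(6)=1907, T(7)=3827, T(8)=7667, T(9)=15347, T(10)=30707; answer 30707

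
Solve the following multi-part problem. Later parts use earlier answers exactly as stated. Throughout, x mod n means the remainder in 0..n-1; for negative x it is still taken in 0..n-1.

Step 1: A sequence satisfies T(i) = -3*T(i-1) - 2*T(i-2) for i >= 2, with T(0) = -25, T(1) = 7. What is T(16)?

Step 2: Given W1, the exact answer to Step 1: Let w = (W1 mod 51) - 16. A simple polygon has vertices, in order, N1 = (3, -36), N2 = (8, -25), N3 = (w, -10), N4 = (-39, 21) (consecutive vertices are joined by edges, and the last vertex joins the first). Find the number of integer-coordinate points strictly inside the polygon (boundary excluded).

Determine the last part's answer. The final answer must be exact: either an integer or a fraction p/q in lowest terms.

770

Step 1: T(2) = -3*(7) - 2*(-25) = 29; iterating: T(2)=29, T(3)=-101, T(4)=245, T(5)=-533, T(6)=1109, T(7)=-2261, T(8)=4565, T(9)=-9173, T(10)=18389, T(11)=-36821, T(12)=73685, T(13)=-147413, T(14)=294869, T(15)=-589781, T(16)=1179605; answer 1179605
Step 2: W1 = 1179605; w = 10; cross terms: (3*-25 - 8*-36)=213, (8*-10 - 10*-25)=170, (10*21 - -39*-10)=-180, (-39*-36 - 3*21)=1341; twice the area = |1544| = 1544; area = 772; boundary points = 1 + 1 + 1 + 3 = 6; strictly interior points = area - boundary/2 + 1 = 770; answer 770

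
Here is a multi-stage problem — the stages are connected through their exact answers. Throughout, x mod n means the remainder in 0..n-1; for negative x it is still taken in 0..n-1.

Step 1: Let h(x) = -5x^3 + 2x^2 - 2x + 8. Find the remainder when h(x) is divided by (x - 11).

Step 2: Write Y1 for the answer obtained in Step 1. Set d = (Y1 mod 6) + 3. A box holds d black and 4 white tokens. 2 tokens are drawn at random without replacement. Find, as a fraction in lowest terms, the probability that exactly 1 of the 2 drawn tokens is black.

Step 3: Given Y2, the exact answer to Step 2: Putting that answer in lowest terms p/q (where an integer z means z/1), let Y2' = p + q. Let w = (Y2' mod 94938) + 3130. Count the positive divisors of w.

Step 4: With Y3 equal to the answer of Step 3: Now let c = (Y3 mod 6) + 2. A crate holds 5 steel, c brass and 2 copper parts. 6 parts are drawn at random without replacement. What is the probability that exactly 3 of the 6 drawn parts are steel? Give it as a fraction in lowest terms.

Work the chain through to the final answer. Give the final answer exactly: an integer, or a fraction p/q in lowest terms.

10/21

Step 1: remainder = value at the root: -5*(11)^3 + 2*(11)^2 - 2*(11)^1 + 8 = (-6655) + (242) + (-22) + (8) = -6427; answer -6427
Step 2: Y1 = -6427; d = 8; total draws C(12,2) = 66; favorable C(8,1)*C(4,1) = 32; P = 16/33; answer 16/33
Step 3: Y2 = 16/33; threaded value p + q = 49; w = 3179; 3179 = 11 * 17^2; number of divisors = (1+1) * (2+1) = 6; answer 6
Step 4: Y3 = 6; c = 2; total draws C(9,6) = 84; favorable C(5,3)*C(4,3) = 40; P = 10/21; answer 10/21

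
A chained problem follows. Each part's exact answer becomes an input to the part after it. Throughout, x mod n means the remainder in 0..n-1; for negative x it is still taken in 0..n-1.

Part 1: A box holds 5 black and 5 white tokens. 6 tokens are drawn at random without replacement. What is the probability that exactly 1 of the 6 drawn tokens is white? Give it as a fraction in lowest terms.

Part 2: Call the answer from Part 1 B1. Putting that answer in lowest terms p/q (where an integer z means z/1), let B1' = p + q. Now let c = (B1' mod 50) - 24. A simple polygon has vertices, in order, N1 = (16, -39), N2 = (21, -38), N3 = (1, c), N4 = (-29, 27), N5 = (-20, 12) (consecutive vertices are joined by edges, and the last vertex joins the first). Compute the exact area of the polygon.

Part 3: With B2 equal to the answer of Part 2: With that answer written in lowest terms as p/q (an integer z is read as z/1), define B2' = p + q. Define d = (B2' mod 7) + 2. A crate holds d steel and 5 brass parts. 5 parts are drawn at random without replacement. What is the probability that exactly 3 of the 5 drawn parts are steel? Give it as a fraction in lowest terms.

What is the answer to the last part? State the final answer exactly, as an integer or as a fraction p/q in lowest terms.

25/63

Part 1: total draws C(10,6) = 210; favorable C(5,1)*C(5,5) = 5; P = 1/42; answer 1/42
Part 2: B1 = 1/42; threaded value p + q = 43; c = 19; cross terms: (16*-38 - 21*-39)=211, (21*19 - 1*-38)=437, (1*27 - -29*19)=578, (-29*12 - -20*27)=192, (-20*-39 - 16*12)=588; twice the area = |2006| = 2006; area = 1003; answer 1003
Part 3: B2 = 1003; threaded value p + q = 1004; d = 5; total draws C(10,5) = 252; favorable C(5,3)*C(5,2) = 100; P = 25/63; answer 25/63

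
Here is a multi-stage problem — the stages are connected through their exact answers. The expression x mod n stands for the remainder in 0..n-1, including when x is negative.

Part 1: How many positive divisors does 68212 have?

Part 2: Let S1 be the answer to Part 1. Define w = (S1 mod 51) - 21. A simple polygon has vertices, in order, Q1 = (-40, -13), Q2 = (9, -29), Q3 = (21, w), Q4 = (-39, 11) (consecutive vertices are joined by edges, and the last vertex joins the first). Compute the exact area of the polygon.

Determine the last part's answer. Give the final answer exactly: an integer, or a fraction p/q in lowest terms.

1172

Part 1: 68212 = 2^2 * 17053; number of divisors = (2+1) * (1+1) = 6; answer 6
Part 2: S1 = 6; w = -15; cross terms: (-40*-29 - 9*-13)=1277, (9*-15 - 21*-29)=474, (21*11 - -39*-15)=-354, (-39*-13 - -40*11)=947; twice the area = |2344| = 2344; area = 1172; answer 1172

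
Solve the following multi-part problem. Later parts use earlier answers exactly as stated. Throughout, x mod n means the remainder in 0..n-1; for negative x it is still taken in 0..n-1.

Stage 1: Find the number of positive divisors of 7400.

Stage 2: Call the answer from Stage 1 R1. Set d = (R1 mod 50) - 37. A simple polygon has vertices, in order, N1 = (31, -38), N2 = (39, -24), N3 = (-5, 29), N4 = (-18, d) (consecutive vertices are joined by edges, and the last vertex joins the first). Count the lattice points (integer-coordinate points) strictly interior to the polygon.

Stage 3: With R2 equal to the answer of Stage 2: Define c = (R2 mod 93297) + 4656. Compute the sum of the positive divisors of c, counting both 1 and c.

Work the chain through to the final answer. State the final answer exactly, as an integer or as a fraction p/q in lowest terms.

12744

Stage 1: 7400 = 2^3 * 5^2 * 37; number of divisors = (3+1) * (2+1) * (1+1) = 24; answer 24
Stage 2: R1 = 24; d = -13; cross terms: (31*-24 - 39*-38)=738, (39*29 - -5*-24)=1011, (-5*-13 - -18*29)=587, (-18*-38 - 31*-13)=1087; twice the area = |3423| = 3423; area = 3423/2; boundary points = 2 + 1 + 1 + 1 = 5; strictly interior points = area - boundary/2 + 1 = 1710; answer 1710
Stage 3: R2 = 1710; c = 6366; 6366 = 2 * 3 * 1061; sigma = (1 + 2) * (1 + 3) * (1 + 1061) = 3 * 4 * 1062 = 12744; answer 12744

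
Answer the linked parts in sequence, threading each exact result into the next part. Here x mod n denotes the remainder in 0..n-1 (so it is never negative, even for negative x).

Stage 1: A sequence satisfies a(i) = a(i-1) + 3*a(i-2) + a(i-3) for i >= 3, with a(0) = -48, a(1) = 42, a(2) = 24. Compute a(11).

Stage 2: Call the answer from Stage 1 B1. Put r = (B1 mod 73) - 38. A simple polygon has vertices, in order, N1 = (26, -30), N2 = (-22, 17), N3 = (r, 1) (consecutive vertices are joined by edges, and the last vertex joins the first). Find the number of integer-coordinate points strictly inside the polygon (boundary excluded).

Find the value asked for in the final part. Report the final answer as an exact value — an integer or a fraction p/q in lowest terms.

Stage 1: a(3) = 1*(24) + 3*(42) + 1*(-48) = 102; iterating: a(3)=102, a(4)=216, a(5)=546, a(6)=1296, a(7)=3150, a(8)=7584, a(9)=18330, a(10)=44232, a(11)=106806; answer 106806
Stage 2: B1 = 106806; r = -31; cross terms: (26*17 - -22*-30)=-218, (-22*1 - -31*17)=505, (-31*-30 - 26*1)=904; twice the area = |1191| = 1191; area = 1191/2; boundary points = 1 + 1 + 1 = 3; strictly interior points = area - boundary/2 + 1 = 595; answer 595

595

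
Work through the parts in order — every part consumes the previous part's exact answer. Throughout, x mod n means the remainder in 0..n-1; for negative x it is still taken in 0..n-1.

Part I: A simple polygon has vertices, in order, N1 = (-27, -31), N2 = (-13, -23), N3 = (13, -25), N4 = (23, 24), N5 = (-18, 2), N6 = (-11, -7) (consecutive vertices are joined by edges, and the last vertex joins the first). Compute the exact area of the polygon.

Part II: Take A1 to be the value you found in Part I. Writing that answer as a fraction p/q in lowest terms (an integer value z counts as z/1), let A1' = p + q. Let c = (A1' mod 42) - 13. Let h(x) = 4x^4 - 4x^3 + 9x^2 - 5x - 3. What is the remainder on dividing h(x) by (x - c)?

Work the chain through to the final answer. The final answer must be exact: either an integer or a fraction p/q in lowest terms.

399399

Part I: cross terms: (-27*-23 - -13*-31)=218, (-13*-25 - 13*-23)=624, (13*24 - 23*-25)=887, (23*2 - -18*24)=478, (-18*-7 - -11*2)=148, (-11*-31 - -27*-7)=152; twice the area = |2507| = 2507; area = 2507/2; answer 2507/2
Part II: A1 = 2507/2; threaded value p + q = 2509; c = 18; remainder = value at the root: 4*(18)^4 - 4*(18)^3 + 9*(18)^2 - 5*(18)^1 - 3 = (419904) + (-23328) + (2916) + (-90) + (-3) = 399399; answer 399399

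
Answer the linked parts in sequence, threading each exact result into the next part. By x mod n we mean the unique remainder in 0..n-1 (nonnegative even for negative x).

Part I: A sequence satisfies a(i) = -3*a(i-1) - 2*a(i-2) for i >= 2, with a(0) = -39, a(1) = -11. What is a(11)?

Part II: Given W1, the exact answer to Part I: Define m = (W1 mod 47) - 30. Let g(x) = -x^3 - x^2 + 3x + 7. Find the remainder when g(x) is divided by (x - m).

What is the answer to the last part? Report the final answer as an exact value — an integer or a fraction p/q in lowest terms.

10105

Part I: a(2) = -3*(-11) - 2*(-39) = 111; iterating: a(2)=111, a(3)=-311, a(4)=711, a(5)=-1511, a(6)=3111, a(7)=-6311, a(8)=12711, a(9)=-25511, a(10)=51111, a(11)=-102311; answer -102311
Part II: W1 = -102311; m = -22; remainder = value at the root: -1*(-22)^3 - 1*(-22)^2 + 3*(-22)^1 + 7 = (10648) + (-484) + (-66) + (7) = 10105; answer 10105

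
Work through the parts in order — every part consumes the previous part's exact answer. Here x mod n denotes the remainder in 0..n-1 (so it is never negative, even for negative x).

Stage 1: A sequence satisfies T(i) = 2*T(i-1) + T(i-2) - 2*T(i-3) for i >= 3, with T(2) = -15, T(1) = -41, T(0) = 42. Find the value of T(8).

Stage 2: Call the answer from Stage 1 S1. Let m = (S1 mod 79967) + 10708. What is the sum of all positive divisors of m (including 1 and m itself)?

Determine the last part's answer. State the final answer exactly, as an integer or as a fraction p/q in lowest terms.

Stage 1: T(3) = 2*(-15) + 1*(-41) - 2*(42) = -155; iterating: T(3)=-155, T(4)=-243, T(5)=-611, T(6)=-1155, T(7)=-2435, T(8)=-4803; answer -4803
Stage 2: S1 = -4803; m = 85872; 85872 = 2^4 * 3 * 1789; sigma = (1 + 2 + 4 + 8 + 16) * (1 + 3) * (1 + 1789) = 31 * 4 * 1790 = 221960; answer 221960

221960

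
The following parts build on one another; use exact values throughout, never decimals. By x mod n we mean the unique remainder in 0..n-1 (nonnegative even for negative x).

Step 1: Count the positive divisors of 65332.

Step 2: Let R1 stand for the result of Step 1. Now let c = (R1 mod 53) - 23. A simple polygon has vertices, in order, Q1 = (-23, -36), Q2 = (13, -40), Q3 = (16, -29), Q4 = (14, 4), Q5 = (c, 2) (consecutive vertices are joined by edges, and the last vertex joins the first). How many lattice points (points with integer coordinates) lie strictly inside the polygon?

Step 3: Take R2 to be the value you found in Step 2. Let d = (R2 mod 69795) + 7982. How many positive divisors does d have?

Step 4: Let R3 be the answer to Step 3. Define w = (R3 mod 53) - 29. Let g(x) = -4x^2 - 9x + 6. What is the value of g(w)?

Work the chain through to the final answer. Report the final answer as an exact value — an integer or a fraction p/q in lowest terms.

-553

Step 1: 65332 = 2^2 * 16333; number of divisors = (2+1) * (1+1) = 6; answer 6
Step 2: R1 = 6; c = -17; cross terms: (-23*-40 - 13*-36)=1388, (13*-29 - 16*-40)=263, (16*4 - 14*-29)=470, (14*2 - -17*4)=96, (-17*-36 - -23*2)=658; twice the area = |2875| = 2875; area = 2875/2; boundary points = 4 + 1 + 1 + 1 + 2 = 9; strictly interior points = area - boundary/2 + 1 = 1434; answer 1434
Step 3: R2 = 1434; d = 9416; 9416 = 2^3 * 11 * 107; number of divisors = (3+1) * (1+1) * (1+1) = 16; answer 16
Step 4: R3 = 16; w = -13; -4*(-13)^2 - 9*(-13)^1 + 6 = (-676) + (117) + (6) = -553; answer -553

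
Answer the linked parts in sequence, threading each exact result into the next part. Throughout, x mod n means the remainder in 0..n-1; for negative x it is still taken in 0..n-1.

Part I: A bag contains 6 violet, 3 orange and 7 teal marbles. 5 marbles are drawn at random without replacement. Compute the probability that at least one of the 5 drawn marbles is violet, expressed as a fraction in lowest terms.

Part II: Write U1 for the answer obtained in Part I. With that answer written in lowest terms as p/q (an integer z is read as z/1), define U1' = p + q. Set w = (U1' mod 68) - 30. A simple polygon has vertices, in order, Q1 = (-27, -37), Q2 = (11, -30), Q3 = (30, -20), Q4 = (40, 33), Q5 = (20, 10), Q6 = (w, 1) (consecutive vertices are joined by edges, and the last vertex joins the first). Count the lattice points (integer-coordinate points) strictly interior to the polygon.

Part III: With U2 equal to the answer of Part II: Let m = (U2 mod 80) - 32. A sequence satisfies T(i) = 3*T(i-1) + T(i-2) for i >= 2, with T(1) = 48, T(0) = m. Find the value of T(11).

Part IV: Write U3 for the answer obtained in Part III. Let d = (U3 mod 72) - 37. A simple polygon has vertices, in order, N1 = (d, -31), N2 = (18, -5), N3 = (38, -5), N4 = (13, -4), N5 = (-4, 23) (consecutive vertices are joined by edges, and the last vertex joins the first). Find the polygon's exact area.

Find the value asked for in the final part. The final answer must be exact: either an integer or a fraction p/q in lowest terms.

671

Part I: total draws C(16,5) = 4368; complement C(10,5) = 252; favorable 4368 - 252 = 4116; P = 49/52; answer 49/52
Part II: U1 = 49/52; threaded value p + q = 101; w = 3; cross terms: (-27*-30 - 11*-37)=1217, (11*-20 - 30*-30)=680, (30*33 - 40*-20)=1790, (40*10 - 20*33)=-260, (20*1 - 3*10)=-10, (3*-37 - -27*1)=-84; twice the area = |3333| = 3333; area = 3333/2; boundary points = 1 + 1 + 1 + 1 + 1 + 2 = 7; strictly interior points = area - boundary/2 + 1 = 1664; answer 1664
Part III: U2 = 1664; m = 32; T(2) = 3*(48) + 1*(32) = 176; iterating: T(2)=176, T(3)=576, T(4)=1904, T(5)=6288, T(6)=20768, T(7)=68592, T(8)=226544, T(9)=748224, T(10)=2471216, T(11)=8161872; answer 8161872
Part IV: U3 = 8161872; d = -13; cross terms: (-13*-5 - 18*-31)=623, (18*-5 - 38*-5)=100, (38*-4 - 13*-5)=-87, (13*23 - -4*-4)=283, (-4*-31 - -13*23)=423; twice the area = |1342| = 1342; area = 671; answer 671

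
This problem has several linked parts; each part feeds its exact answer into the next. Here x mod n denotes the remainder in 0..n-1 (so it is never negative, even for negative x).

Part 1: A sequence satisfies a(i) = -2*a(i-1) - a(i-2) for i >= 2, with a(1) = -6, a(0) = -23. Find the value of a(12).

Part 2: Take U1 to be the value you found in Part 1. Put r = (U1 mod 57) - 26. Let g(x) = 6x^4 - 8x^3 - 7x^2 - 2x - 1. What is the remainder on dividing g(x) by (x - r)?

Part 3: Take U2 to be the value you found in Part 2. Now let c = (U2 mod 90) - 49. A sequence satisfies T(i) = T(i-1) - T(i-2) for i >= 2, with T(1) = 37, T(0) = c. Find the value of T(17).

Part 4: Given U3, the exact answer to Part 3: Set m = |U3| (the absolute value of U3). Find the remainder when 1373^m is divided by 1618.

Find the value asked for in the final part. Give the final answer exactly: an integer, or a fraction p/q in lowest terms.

1583

Part 1: a(2) = -2*(-6) - 1*(-23) = 35; iterating: a(2)=35, a(3)=-64, a(4)=93, a(5)=-122, a(6)=151, a(7)=-180, a(8)=209, a(9)=-238, a(10)=267, a(11)=-296, a(12)=325; answer 325
Part 2: U1 = 325; r = 14; remainder = value at the root: 6*(14)^4 - 8*(14)^3 - 7*(14)^2 - 2*(14)^1 - 1 = (230496) + (-21952) + (-1372) + (-28) + (-1) = 207143; answer 207143
Part 3: U2 = 207143; c = 4; T(2) = 1*(37) - 1*(4) = 33; iterating: T(2)=33, T(3)=-4, T(4)=-37, T(5)=-33, T(6)=4, T(7)=37, T(8)=33, T(9)=-4, T(10)=-37, T(11)=-33, T(12)=4, T(13)=37, T(14)=33, T(15)=-4, T(16)=-37, T(17)=-33; answer -33
Part 4: U3 = -33; m = 33; squarings mod 1618: 1373^1=1373, 1373^2=159, 1373^4=1011, 1373^8=1163, 1373^16=1539, 1373^32=1387; 1373^33 = 1373^1 * 1373^32 = 1583 (mod 1618); answer 1583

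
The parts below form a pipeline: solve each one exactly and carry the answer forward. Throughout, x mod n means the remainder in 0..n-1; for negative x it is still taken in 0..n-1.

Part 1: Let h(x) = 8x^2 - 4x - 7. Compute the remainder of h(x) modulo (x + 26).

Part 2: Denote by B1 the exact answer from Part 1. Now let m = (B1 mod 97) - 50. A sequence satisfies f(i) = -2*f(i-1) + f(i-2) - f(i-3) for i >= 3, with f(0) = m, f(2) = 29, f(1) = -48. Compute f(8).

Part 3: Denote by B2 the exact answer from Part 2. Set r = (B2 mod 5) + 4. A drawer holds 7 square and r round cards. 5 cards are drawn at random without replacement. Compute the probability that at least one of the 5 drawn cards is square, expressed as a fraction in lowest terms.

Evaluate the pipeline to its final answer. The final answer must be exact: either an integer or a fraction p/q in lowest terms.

Part 1: remainder = value at the root: 8*(-26)^2 - 4*(-26)^1 - 7 = (5408) + (104) + (-7) = 5505; answer 5505
Part 2: B1 = 5505; m = 23; f(3) = -2*(29) + 1*(-48) - 1*(23) = -129; iterating: f(3)=-129, f(4)=335, f(5)=-828, f(6)=2120, f(7)=-5403, f(8)=13754; answer 13754
Part 3: B2 = 13754; r = 8; total draws C(15,5) = 3003; complement C(8,5) = 56; favorable 3003 - 56 = 2947; P = 421/429; answer 421/429

421/429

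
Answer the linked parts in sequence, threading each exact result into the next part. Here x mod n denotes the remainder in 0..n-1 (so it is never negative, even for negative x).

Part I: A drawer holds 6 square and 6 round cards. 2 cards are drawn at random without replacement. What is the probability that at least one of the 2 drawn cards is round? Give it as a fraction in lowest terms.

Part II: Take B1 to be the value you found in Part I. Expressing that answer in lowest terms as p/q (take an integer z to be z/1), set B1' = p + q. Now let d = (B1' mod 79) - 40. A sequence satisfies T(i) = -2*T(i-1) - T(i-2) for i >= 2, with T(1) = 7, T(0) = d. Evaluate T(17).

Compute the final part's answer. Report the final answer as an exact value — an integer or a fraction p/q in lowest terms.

Part I: total draws C(12,2) = 66; complement C(6,2) = 15; favorable 66 - 15 = 51; P = 17/22; answer 17/22
Part II: B1 = 17/22; threaded value p + q = 39; d = -1; T(2) = -2*(7) - 1*(-1) = -13; iterating: T(2)=-13, T(3)=19, T(4)=-25, T(5)=31, T(6)=-37, T(7)=43, T(8)=-49, T(9)=55, T(10)=-61, T(11)=67, T(12)=-73, T(13)=79, T(14)=-85, T(15)=91, T(16)=-97, T(17)=103; answer 103

103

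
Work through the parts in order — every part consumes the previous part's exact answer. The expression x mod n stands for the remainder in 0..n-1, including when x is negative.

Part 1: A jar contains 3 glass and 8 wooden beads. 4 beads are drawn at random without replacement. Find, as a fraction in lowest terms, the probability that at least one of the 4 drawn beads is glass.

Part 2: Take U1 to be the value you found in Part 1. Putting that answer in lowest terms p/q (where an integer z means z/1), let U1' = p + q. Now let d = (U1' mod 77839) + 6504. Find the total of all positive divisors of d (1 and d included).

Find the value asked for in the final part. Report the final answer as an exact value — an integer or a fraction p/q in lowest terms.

Part 1: total draws C(11,4) = 330; complement C(8,4) = 70; favorable 330 - 70 = 260; P = 26/33; answer 26/33
Part 2: U1 = 26/33; threaded value p + q = 59; d = 6563; 6563 is prime, so its only divisors are 1 and 6563; sigma = 1 + 6563 = 6564; answer 6564

6564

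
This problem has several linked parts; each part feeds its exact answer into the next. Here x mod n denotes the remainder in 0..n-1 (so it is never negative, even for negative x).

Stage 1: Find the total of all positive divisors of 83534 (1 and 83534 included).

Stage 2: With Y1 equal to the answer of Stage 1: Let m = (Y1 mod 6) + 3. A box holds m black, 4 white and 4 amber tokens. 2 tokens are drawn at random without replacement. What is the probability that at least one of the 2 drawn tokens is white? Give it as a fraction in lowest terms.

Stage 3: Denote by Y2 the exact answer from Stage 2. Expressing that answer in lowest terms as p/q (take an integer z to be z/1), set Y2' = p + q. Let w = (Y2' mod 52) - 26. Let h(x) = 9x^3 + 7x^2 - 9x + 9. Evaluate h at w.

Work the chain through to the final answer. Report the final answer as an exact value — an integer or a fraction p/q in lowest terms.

Stage 1: 83534 = 2 * 11 * 3797; sigma = (1 + 2) * (1 + 11) * (1 + 3797) = 3 * 12 * 3798 = 136728; answer 136728
Stage 2: Y1 = 136728; m = 3; total draws C(11,2) = 55; complement C(7,2) = 21; favorable 55 - 21 = 34; P = 34/55; answer 34/55
Stage 3: Y2 = 34/55; threaded value p + q = 89; w = 11; 9*(11)^3 + 7*(11)^2 - 9*(11)^1 + 9 = (11979) + (847) + (-99) + (9) = 12736; answer 12736

12736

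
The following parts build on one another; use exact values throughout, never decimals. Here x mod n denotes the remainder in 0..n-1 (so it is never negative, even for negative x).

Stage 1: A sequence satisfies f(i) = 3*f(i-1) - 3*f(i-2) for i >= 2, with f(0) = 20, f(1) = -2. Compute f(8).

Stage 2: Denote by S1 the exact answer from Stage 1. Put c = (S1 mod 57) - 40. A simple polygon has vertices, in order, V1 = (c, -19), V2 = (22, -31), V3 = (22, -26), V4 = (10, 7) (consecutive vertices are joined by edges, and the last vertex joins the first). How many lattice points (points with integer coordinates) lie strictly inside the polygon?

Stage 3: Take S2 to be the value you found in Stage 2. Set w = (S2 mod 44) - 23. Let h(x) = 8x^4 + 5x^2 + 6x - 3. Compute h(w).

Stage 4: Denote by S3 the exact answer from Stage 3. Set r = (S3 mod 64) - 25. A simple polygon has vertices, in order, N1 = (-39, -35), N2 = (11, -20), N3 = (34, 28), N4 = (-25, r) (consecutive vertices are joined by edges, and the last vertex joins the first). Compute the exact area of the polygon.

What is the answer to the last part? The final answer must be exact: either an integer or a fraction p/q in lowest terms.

Stage 1: f(2) = 3*(-2) - 3*(20) = -66; iterating: f(2)=-66, f(3)=-192, f(4)=-378, f(5)=-558, f(6)=-540, f(7)=54, f(8)=1782; answer 1782
Stage 2: S1 = 1782; c = -25; cross terms: (-25*-31 - 22*-19)=1193, (22*-26 - 22*-31)=110, (22*7 - 10*-26)=414, (10*-19 - -25*7)=-15; twice the area = |1702| = 1702; area = 851; boundary points = 1 + 5 + 3 + 1 = 10; strictly interior points = area - boundary/2 + 1 = 847; answer 847
Stage 3: S2 = 847; w = -12; 8*(-12)^4 + 5*(-12)^2 + 6*(-12)^1 - 3 = (165888) + (720) + (-72) + (-3) = 166533; answer 166533
Stage 4: S3 = 166533; r = -20; cross terms: (-39*-20 - 11*-35)=1165, (11*28 - 34*-20)=988, (34*-20 - -25*28)=20, (-25*-35 - -39*-20)=95; twice the area = |2268| = 2268; area = 1134; answer 1134

1134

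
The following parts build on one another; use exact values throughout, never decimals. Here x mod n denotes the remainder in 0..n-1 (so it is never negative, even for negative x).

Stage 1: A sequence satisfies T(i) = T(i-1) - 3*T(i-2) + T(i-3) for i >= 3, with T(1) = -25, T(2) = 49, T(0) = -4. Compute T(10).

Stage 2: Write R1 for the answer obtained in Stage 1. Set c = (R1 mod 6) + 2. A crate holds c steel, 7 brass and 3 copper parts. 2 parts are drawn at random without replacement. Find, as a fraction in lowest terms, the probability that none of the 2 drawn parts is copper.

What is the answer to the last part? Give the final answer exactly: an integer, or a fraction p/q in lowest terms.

Stage 1: T(3) = 1*(49) - 3*(-25) + 1*(-4) = 120; iterating: T(3)=120, T(4)=-52, T(5)=-363, T(6)=-87, T(7)=950, T(8)=848, T(9)=-2089, T(10)=-3683; answer -3683
Stage 2: R1 = -3683; c = 3; total draws C(13,2) = 78; favorable C(10,2) = 45; P = 15/26; answer 15/26

15/26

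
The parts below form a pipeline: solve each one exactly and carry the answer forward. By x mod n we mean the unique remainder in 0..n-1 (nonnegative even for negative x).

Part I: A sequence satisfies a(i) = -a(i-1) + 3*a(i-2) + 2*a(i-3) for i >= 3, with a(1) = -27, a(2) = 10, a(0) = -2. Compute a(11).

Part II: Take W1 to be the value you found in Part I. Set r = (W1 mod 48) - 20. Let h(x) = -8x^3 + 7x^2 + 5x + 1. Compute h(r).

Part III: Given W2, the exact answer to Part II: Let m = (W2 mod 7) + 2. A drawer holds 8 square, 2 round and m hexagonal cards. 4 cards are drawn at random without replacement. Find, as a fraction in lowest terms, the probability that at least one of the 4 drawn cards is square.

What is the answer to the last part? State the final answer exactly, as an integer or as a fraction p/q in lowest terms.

25/26

Part I: a(3) = -1*(10) + 3*(-27) + 2*(-2) = -95; iterating: a(3)=-95, a(4)=71, a(5)=-336, a(6)=359, a(7)=-1225, a(8)=1630, a(9)=-4587, a(10)=7027, a(11)=-17528; answer -17528
Part II: W1 = -17528; r = 20; -8*(20)^3 + 7*(20)^2 + 5*(20)^1 + 1 = (-64000) + (2800) + (100) + (1) = -61099; answer -61099
Part III: W2 = -61099; m = 6; total draws C(16,4) = 1820; complement C(8,4) = 70; favorable 1820 - 70 = 1750; P = 25/26; answer 25/26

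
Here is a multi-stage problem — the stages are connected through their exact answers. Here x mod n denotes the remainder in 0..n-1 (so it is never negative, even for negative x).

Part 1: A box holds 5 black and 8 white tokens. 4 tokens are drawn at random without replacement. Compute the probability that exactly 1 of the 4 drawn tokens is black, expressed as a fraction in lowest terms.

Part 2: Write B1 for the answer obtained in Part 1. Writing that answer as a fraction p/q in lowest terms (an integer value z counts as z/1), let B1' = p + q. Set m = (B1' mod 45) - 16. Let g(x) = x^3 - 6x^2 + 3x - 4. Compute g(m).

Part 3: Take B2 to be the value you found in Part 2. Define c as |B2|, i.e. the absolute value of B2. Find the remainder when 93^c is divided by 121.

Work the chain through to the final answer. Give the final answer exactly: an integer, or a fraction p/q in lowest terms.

Part 1: total draws C(13,4) = 715; favorable C(5,1)*C(8,3) = 280; P = 56/143; answer 56/143
Part 2: B1 = 56/143; threaded value p + q = 199; m = 3; 1*(3)^3 - 6*(3)^2 + 3*(3)^1 - 4 = (27) + (-54) + (9) + (-4) = -22; answer -22
Part 3: B2 = -22; c = 22; squarings mod 121: 93^1=93, 93^2=58, 93^4=97, 93^8=92, 93^16=115; 93^22 = 93^2 * 93^4 * 93^16 = 3 (mod 121); answer 3

3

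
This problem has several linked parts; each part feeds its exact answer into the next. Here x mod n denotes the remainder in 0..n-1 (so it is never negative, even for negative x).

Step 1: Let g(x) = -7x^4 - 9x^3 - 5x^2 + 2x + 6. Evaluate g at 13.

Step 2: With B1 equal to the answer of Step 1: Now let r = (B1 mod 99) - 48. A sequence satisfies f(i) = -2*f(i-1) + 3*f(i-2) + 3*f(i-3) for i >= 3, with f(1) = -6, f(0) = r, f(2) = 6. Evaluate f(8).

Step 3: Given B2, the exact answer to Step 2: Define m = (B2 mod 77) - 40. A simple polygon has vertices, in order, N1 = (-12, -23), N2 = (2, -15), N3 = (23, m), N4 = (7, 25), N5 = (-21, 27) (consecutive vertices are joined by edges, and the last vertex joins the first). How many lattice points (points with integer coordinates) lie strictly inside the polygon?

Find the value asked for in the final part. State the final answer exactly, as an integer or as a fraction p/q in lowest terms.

1423

Step 1: -7*(13)^4 - 9*(13)^3 - 5*(13)^2 + 2*(13)^1 + 6 = (-199927) + (-19773) + (-845) + (26) + (6) = -220513; answer -220513
Step 2: B1 = -220513; r = 11; f(3) = -2*(6) + 3*(-6) + 3*(11) = 3; iterating: f(3)=3, f(4)=-6, f(5)=39, f(6)=-87, f(7)=273, f(8)=-690; answer -690
Step 3: B2 = -690; m = -37; cross terms: (-12*-15 - 2*-23)=226, (2*-37 - 23*-15)=271, (23*25 - 7*-37)=834, (7*27 - -21*25)=714, (-21*-23 - -12*27)=807; twice the area = |2852| = 2852; area = 1426; boundary points = 2 + 1 + 2 + 2 + 1 = 8; strictly interior points = area - boundary/2 + 1 = 1423; answer 1423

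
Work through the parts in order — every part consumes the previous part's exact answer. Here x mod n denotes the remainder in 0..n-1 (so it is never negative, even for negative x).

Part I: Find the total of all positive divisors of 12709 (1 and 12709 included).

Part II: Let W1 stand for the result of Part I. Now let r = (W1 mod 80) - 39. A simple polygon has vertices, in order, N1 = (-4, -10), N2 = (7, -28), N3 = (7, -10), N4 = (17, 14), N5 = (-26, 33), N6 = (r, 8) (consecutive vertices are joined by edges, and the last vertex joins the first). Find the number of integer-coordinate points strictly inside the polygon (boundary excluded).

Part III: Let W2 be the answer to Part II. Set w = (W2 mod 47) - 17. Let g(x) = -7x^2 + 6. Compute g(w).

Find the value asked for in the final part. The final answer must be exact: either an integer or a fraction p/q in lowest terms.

Part I: 12709 = 71 * 179; sigma = (1 + 71) * (1 + 179) = 72 * 180 = 12960; answer 12960
Part II: W1 = 12960; r = -39; cross terms: (-4*-28 - 7*-10)=182, (7*-10 - 7*-28)=126, (7*14 - 17*-10)=268, (17*33 - -26*14)=925, (-26*8 - -39*33)=1079, (-39*-10 - -4*8)=422; twice the area = |3002| = 3002; area = 1501; boundary points = 1 + 18 + 2 + 1 + 1 + 1 = 24; strictly interior points = area - boundary/2 + 1 = 1490; answer 1490
Part III: W2 = 1490; w = 16; -7*(16)^2 + 6 = (-1792) + (6) = -1786; answer -1786

-1786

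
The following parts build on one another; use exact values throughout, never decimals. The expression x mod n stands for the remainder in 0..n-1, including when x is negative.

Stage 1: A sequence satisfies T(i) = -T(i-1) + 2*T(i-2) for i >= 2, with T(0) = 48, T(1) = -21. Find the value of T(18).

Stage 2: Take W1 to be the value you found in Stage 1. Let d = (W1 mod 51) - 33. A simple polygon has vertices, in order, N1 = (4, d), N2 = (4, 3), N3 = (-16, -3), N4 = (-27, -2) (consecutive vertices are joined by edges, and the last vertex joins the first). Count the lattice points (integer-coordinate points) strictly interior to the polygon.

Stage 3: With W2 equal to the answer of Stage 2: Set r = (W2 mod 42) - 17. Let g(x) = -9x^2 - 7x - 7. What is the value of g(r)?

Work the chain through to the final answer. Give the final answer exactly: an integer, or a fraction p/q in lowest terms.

-57

Stage 1: T(2) = -1*(-21) + 2*(48) = 117; iterating: T(2)=117, T(3)=-159, T(4)=393, T(5)=-711, T(6)=1497, T(7)=-2919, T(8)=5913, T(9)=-11751, T(10)=23577, T(11)=-47079, T(12)=94233, T(13)=-188391, T(14)=376857, T(15)=-753639, T(16)=1507353, T(17)=-3014631, T(18)=6029337; answer 6029337
Stage 2: W1 = 6029337; d = -18; cross terms: (4*3 - 4*-18)=84, (4*-3 - -16*3)=36, (-16*-2 - -27*-3)=-49, (-27*-18 - 4*-2)=494; twice the area = |565| = 565; area = 565/2; boundary points = 21 + 2 + 1 + 1 = 25; strictly interior points = area - boundary/2 + 1 = 271; answer 271
Stage 3: W2 = 271; r = 2; -9*(2)^2 - 7*(2)^1 - 7 = (-36) + (-14) + (-7) = -57; answer -57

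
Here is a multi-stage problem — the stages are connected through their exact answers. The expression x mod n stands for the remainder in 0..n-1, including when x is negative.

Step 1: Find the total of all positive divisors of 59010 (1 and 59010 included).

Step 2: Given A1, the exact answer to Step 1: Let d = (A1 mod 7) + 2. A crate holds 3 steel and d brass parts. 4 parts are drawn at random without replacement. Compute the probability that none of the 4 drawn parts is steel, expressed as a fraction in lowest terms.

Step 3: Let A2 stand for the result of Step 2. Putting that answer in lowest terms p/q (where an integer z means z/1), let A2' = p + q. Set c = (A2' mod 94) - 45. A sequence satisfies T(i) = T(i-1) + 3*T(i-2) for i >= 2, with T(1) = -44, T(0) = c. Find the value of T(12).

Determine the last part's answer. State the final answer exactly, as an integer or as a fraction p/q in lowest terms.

Step 1: 59010 = 2 * 3 * 5 * 7 * 281; sigma = (1 + 2) * (1 + 3) * (1 + 5) * (1 + 7) * (1 + 281) = 3 * 4 * 6 * 8 * 282 = 162432; answer 162432
Step 2: A1 = 162432; d = 6; total draws C(9,4) = 126; favorable C(6,4) = 15; P = 5/42; answer 5/42
Step 3: A2 = 5/42; threaded value p + q = 47; c = 2; T(2) = 1*(-44) + 3*(2) = -38; iterating: T(2)=-38, T(3)=-170, T(4)=-284, T(5)=-794, T(6)=-1646, T(7)=-4028, T(8)=-8966, T(9)=-21050, T(10)=-47948, T(11)=-111098, T(12)=-254942; answer -254942

-254942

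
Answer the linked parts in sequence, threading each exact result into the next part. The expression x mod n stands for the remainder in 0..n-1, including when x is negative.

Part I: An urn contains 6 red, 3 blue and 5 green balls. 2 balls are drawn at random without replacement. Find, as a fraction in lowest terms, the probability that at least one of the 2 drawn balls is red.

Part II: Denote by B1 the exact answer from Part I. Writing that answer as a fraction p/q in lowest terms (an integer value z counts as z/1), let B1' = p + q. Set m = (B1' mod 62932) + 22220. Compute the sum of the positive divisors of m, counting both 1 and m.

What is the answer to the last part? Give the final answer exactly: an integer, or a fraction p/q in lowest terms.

Part I: total draws C(14,2) = 91; complement C(8,2) = 28; favorable 91 - 28 = 63; P = 9/13; answer 9/13
Part II: B1 = 9/13; threaded value p + q = 22; m = 22242; 22242 = 2 * 3 * 11 * 337; sigma = (1 + 2) * (1 + 3) * (1 + 11) * (1 + 337) = 3 * 4 * 12 * 338 = 48672; answer 48672

48672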